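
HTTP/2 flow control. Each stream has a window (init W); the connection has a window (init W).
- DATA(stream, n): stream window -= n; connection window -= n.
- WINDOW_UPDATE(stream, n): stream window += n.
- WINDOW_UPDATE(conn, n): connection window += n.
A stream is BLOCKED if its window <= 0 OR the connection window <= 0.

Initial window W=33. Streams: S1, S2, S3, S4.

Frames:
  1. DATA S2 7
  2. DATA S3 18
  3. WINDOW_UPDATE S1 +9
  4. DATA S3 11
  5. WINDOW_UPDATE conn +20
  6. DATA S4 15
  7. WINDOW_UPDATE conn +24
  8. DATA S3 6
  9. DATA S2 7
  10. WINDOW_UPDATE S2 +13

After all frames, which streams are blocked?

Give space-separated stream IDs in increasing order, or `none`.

Answer: S3

Derivation:
Op 1: conn=26 S1=33 S2=26 S3=33 S4=33 blocked=[]
Op 2: conn=8 S1=33 S2=26 S3=15 S4=33 blocked=[]
Op 3: conn=8 S1=42 S2=26 S3=15 S4=33 blocked=[]
Op 4: conn=-3 S1=42 S2=26 S3=4 S4=33 blocked=[1, 2, 3, 4]
Op 5: conn=17 S1=42 S2=26 S3=4 S4=33 blocked=[]
Op 6: conn=2 S1=42 S2=26 S3=4 S4=18 blocked=[]
Op 7: conn=26 S1=42 S2=26 S3=4 S4=18 blocked=[]
Op 8: conn=20 S1=42 S2=26 S3=-2 S4=18 blocked=[3]
Op 9: conn=13 S1=42 S2=19 S3=-2 S4=18 blocked=[3]
Op 10: conn=13 S1=42 S2=32 S3=-2 S4=18 blocked=[3]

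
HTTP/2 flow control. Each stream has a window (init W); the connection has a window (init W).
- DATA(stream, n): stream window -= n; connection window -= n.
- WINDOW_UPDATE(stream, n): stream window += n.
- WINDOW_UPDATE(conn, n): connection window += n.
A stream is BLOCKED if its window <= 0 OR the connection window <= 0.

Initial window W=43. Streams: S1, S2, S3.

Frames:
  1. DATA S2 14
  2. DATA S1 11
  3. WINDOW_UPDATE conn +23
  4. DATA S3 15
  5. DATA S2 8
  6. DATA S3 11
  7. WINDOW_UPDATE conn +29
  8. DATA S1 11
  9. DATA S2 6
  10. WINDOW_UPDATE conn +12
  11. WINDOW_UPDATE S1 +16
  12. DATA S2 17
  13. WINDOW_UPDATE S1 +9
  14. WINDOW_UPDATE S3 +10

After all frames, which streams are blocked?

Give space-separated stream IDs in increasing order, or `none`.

Op 1: conn=29 S1=43 S2=29 S3=43 blocked=[]
Op 2: conn=18 S1=32 S2=29 S3=43 blocked=[]
Op 3: conn=41 S1=32 S2=29 S3=43 blocked=[]
Op 4: conn=26 S1=32 S2=29 S3=28 blocked=[]
Op 5: conn=18 S1=32 S2=21 S3=28 blocked=[]
Op 6: conn=7 S1=32 S2=21 S3=17 blocked=[]
Op 7: conn=36 S1=32 S2=21 S3=17 blocked=[]
Op 8: conn=25 S1=21 S2=21 S3=17 blocked=[]
Op 9: conn=19 S1=21 S2=15 S3=17 blocked=[]
Op 10: conn=31 S1=21 S2=15 S3=17 blocked=[]
Op 11: conn=31 S1=37 S2=15 S3=17 blocked=[]
Op 12: conn=14 S1=37 S2=-2 S3=17 blocked=[2]
Op 13: conn=14 S1=46 S2=-2 S3=17 blocked=[2]
Op 14: conn=14 S1=46 S2=-2 S3=27 blocked=[2]

Answer: S2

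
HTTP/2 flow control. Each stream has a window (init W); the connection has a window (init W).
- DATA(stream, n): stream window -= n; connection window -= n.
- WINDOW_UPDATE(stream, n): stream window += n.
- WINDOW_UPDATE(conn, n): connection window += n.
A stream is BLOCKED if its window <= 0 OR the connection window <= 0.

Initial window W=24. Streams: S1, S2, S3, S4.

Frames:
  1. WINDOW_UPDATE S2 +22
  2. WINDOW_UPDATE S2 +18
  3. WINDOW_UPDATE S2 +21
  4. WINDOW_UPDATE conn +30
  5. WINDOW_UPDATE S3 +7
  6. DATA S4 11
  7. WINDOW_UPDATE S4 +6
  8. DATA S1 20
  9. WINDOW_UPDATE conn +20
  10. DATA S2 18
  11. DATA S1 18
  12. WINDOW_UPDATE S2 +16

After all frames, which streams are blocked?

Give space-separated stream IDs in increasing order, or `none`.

Op 1: conn=24 S1=24 S2=46 S3=24 S4=24 blocked=[]
Op 2: conn=24 S1=24 S2=64 S3=24 S4=24 blocked=[]
Op 3: conn=24 S1=24 S2=85 S3=24 S4=24 blocked=[]
Op 4: conn=54 S1=24 S2=85 S3=24 S4=24 blocked=[]
Op 5: conn=54 S1=24 S2=85 S3=31 S4=24 blocked=[]
Op 6: conn=43 S1=24 S2=85 S3=31 S4=13 blocked=[]
Op 7: conn=43 S1=24 S2=85 S3=31 S4=19 blocked=[]
Op 8: conn=23 S1=4 S2=85 S3=31 S4=19 blocked=[]
Op 9: conn=43 S1=4 S2=85 S3=31 S4=19 blocked=[]
Op 10: conn=25 S1=4 S2=67 S3=31 S4=19 blocked=[]
Op 11: conn=7 S1=-14 S2=67 S3=31 S4=19 blocked=[1]
Op 12: conn=7 S1=-14 S2=83 S3=31 S4=19 blocked=[1]

Answer: S1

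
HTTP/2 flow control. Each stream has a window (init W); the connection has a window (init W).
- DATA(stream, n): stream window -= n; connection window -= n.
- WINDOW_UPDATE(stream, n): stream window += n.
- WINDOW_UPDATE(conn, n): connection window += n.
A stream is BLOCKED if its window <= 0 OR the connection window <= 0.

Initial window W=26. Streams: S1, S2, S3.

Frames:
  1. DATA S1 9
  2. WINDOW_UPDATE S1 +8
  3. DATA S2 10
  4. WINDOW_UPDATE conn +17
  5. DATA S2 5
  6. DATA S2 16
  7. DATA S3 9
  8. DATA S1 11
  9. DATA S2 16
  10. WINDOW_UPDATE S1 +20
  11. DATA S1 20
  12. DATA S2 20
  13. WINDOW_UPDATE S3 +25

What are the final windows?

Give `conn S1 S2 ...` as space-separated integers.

Op 1: conn=17 S1=17 S2=26 S3=26 blocked=[]
Op 2: conn=17 S1=25 S2=26 S3=26 blocked=[]
Op 3: conn=7 S1=25 S2=16 S3=26 blocked=[]
Op 4: conn=24 S1=25 S2=16 S3=26 blocked=[]
Op 5: conn=19 S1=25 S2=11 S3=26 blocked=[]
Op 6: conn=3 S1=25 S2=-5 S3=26 blocked=[2]
Op 7: conn=-6 S1=25 S2=-5 S3=17 blocked=[1, 2, 3]
Op 8: conn=-17 S1=14 S2=-5 S3=17 blocked=[1, 2, 3]
Op 9: conn=-33 S1=14 S2=-21 S3=17 blocked=[1, 2, 3]
Op 10: conn=-33 S1=34 S2=-21 S3=17 blocked=[1, 2, 3]
Op 11: conn=-53 S1=14 S2=-21 S3=17 blocked=[1, 2, 3]
Op 12: conn=-73 S1=14 S2=-41 S3=17 blocked=[1, 2, 3]
Op 13: conn=-73 S1=14 S2=-41 S3=42 blocked=[1, 2, 3]

Answer: -73 14 -41 42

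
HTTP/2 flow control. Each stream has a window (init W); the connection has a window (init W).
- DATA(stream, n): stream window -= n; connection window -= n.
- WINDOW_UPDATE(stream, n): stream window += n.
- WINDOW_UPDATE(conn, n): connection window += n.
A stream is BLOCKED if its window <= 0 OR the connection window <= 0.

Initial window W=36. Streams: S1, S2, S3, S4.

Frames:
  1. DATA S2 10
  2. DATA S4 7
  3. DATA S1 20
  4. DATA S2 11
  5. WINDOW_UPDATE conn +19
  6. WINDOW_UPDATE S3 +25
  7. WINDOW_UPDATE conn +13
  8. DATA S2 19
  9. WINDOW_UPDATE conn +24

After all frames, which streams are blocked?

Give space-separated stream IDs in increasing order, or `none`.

Op 1: conn=26 S1=36 S2=26 S3=36 S4=36 blocked=[]
Op 2: conn=19 S1=36 S2=26 S3=36 S4=29 blocked=[]
Op 3: conn=-1 S1=16 S2=26 S3=36 S4=29 blocked=[1, 2, 3, 4]
Op 4: conn=-12 S1=16 S2=15 S3=36 S4=29 blocked=[1, 2, 3, 4]
Op 5: conn=7 S1=16 S2=15 S3=36 S4=29 blocked=[]
Op 6: conn=7 S1=16 S2=15 S3=61 S4=29 blocked=[]
Op 7: conn=20 S1=16 S2=15 S3=61 S4=29 blocked=[]
Op 8: conn=1 S1=16 S2=-4 S3=61 S4=29 blocked=[2]
Op 9: conn=25 S1=16 S2=-4 S3=61 S4=29 blocked=[2]

Answer: S2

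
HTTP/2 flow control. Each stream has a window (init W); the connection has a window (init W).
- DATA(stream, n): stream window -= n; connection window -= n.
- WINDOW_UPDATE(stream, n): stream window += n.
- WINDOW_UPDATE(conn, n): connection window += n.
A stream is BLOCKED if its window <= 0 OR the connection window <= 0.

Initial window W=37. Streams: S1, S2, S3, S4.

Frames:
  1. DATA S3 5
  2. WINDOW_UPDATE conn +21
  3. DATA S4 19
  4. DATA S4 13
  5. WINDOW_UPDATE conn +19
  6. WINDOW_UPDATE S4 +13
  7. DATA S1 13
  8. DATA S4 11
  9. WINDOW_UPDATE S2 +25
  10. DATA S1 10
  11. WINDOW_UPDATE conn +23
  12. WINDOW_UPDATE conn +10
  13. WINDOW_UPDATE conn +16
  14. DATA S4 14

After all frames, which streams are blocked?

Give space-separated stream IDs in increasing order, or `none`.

Answer: S4

Derivation:
Op 1: conn=32 S1=37 S2=37 S3=32 S4=37 blocked=[]
Op 2: conn=53 S1=37 S2=37 S3=32 S4=37 blocked=[]
Op 3: conn=34 S1=37 S2=37 S3=32 S4=18 blocked=[]
Op 4: conn=21 S1=37 S2=37 S3=32 S4=5 blocked=[]
Op 5: conn=40 S1=37 S2=37 S3=32 S4=5 blocked=[]
Op 6: conn=40 S1=37 S2=37 S3=32 S4=18 blocked=[]
Op 7: conn=27 S1=24 S2=37 S3=32 S4=18 blocked=[]
Op 8: conn=16 S1=24 S2=37 S3=32 S4=7 blocked=[]
Op 9: conn=16 S1=24 S2=62 S3=32 S4=7 blocked=[]
Op 10: conn=6 S1=14 S2=62 S3=32 S4=7 blocked=[]
Op 11: conn=29 S1=14 S2=62 S3=32 S4=7 blocked=[]
Op 12: conn=39 S1=14 S2=62 S3=32 S4=7 blocked=[]
Op 13: conn=55 S1=14 S2=62 S3=32 S4=7 blocked=[]
Op 14: conn=41 S1=14 S2=62 S3=32 S4=-7 blocked=[4]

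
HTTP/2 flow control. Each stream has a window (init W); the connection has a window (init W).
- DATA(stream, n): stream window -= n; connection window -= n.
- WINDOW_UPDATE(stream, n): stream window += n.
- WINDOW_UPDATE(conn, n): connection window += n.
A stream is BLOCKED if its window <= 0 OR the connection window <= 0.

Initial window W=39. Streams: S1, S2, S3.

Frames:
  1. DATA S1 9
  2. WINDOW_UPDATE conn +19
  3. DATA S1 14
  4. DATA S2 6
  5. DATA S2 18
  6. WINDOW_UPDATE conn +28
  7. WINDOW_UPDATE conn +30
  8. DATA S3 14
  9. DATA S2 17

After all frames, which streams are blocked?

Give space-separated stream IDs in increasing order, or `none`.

Op 1: conn=30 S1=30 S2=39 S3=39 blocked=[]
Op 2: conn=49 S1=30 S2=39 S3=39 blocked=[]
Op 3: conn=35 S1=16 S2=39 S3=39 blocked=[]
Op 4: conn=29 S1=16 S2=33 S3=39 blocked=[]
Op 5: conn=11 S1=16 S2=15 S3=39 blocked=[]
Op 6: conn=39 S1=16 S2=15 S3=39 blocked=[]
Op 7: conn=69 S1=16 S2=15 S3=39 blocked=[]
Op 8: conn=55 S1=16 S2=15 S3=25 blocked=[]
Op 9: conn=38 S1=16 S2=-2 S3=25 blocked=[2]

Answer: S2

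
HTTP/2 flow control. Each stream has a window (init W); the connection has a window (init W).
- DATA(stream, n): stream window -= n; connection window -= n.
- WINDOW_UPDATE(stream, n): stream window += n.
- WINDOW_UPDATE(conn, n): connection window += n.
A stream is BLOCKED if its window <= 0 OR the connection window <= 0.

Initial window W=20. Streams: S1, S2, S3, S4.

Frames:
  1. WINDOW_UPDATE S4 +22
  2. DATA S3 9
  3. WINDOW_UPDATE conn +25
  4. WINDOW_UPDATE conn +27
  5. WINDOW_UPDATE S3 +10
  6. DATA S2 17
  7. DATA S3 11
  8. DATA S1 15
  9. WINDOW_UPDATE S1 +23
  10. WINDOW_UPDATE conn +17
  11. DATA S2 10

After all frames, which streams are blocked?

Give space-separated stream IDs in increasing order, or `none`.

Op 1: conn=20 S1=20 S2=20 S3=20 S4=42 blocked=[]
Op 2: conn=11 S1=20 S2=20 S3=11 S4=42 blocked=[]
Op 3: conn=36 S1=20 S2=20 S3=11 S4=42 blocked=[]
Op 4: conn=63 S1=20 S2=20 S3=11 S4=42 blocked=[]
Op 5: conn=63 S1=20 S2=20 S3=21 S4=42 blocked=[]
Op 6: conn=46 S1=20 S2=3 S3=21 S4=42 blocked=[]
Op 7: conn=35 S1=20 S2=3 S3=10 S4=42 blocked=[]
Op 8: conn=20 S1=5 S2=3 S3=10 S4=42 blocked=[]
Op 9: conn=20 S1=28 S2=3 S3=10 S4=42 blocked=[]
Op 10: conn=37 S1=28 S2=3 S3=10 S4=42 blocked=[]
Op 11: conn=27 S1=28 S2=-7 S3=10 S4=42 blocked=[2]

Answer: S2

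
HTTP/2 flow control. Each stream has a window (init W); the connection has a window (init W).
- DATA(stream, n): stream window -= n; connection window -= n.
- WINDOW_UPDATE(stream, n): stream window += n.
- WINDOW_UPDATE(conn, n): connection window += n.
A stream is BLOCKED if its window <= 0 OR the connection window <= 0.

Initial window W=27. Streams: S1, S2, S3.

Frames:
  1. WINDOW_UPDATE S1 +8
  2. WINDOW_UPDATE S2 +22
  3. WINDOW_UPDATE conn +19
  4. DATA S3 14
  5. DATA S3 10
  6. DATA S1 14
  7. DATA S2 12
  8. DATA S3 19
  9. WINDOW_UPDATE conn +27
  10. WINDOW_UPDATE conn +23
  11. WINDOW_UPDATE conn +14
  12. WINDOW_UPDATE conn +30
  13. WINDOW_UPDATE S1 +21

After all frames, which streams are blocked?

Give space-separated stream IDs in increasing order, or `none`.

Answer: S3

Derivation:
Op 1: conn=27 S1=35 S2=27 S3=27 blocked=[]
Op 2: conn=27 S1=35 S2=49 S3=27 blocked=[]
Op 3: conn=46 S1=35 S2=49 S3=27 blocked=[]
Op 4: conn=32 S1=35 S2=49 S3=13 blocked=[]
Op 5: conn=22 S1=35 S2=49 S3=3 blocked=[]
Op 6: conn=8 S1=21 S2=49 S3=3 blocked=[]
Op 7: conn=-4 S1=21 S2=37 S3=3 blocked=[1, 2, 3]
Op 8: conn=-23 S1=21 S2=37 S3=-16 blocked=[1, 2, 3]
Op 9: conn=4 S1=21 S2=37 S3=-16 blocked=[3]
Op 10: conn=27 S1=21 S2=37 S3=-16 blocked=[3]
Op 11: conn=41 S1=21 S2=37 S3=-16 blocked=[3]
Op 12: conn=71 S1=21 S2=37 S3=-16 blocked=[3]
Op 13: conn=71 S1=42 S2=37 S3=-16 blocked=[3]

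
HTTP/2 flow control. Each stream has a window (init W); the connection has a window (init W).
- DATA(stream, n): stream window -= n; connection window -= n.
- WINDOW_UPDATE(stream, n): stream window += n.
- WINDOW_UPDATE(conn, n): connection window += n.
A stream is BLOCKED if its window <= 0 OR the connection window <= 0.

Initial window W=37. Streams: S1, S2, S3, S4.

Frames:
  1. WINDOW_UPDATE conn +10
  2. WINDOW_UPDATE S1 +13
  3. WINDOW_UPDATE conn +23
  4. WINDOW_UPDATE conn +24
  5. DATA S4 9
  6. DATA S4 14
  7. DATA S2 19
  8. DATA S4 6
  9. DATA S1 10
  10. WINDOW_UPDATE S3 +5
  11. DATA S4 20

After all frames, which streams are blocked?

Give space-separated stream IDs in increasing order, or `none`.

Answer: S4

Derivation:
Op 1: conn=47 S1=37 S2=37 S3=37 S4=37 blocked=[]
Op 2: conn=47 S1=50 S2=37 S3=37 S4=37 blocked=[]
Op 3: conn=70 S1=50 S2=37 S3=37 S4=37 blocked=[]
Op 4: conn=94 S1=50 S2=37 S3=37 S4=37 blocked=[]
Op 5: conn=85 S1=50 S2=37 S3=37 S4=28 blocked=[]
Op 6: conn=71 S1=50 S2=37 S3=37 S4=14 blocked=[]
Op 7: conn=52 S1=50 S2=18 S3=37 S4=14 blocked=[]
Op 8: conn=46 S1=50 S2=18 S3=37 S4=8 blocked=[]
Op 9: conn=36 S1=40 S2=18 S3=37 S4=8 blocked=[]
Op 10: conn=36 S1=40 S2=18 S3=42 S4=8 blocked=[]
Op 11: conn=16 S1=40 S2=18 S3=42 S4=-12 blocked=[4]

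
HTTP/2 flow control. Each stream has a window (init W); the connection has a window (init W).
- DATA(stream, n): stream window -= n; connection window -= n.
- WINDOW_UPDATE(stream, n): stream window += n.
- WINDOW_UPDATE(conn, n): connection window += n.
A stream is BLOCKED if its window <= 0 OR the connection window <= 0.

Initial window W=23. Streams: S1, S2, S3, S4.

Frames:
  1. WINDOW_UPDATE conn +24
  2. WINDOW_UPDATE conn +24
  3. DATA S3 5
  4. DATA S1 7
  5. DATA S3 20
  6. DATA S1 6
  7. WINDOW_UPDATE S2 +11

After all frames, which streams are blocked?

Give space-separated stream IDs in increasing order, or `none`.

Op 1: conn=47 S1=23 S2=23 S3=23 S4=23 blocked=[]
Op 2: conn=71 S1=23 S2=23 S3=23 S4=23 blocked=[]
Op 3: conn=66 S1=23 S2=23 S3=18 S4=23 blocked=[]
Op 4: conn=59 S1=16 S2=23 S3=18 S4=23 blocked=[]
Op 5: conn=39 S1=16 S2=23 S3=-2 S4=23 blocked=[3]
Op 6: conn=33 S1=10 S2=23 S3=-2 S4=23 blocked=[3]
Op 7: conn=33 S1=10 S2=34 S3=-2 S4=23 blocked=[3]

Answer: S3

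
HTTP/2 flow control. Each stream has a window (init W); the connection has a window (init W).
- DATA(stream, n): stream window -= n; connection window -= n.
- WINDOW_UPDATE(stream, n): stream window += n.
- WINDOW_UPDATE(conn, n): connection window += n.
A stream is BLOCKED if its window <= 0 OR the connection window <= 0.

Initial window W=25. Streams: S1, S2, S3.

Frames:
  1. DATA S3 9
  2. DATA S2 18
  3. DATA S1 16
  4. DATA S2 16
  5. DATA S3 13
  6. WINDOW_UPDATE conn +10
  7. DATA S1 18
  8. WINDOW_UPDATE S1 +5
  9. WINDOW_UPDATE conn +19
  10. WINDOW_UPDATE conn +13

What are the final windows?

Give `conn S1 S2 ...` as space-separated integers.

Answer: -23 -4 -9 3

Derivation:
Op 1: conn=16 S1=25 S2=25 S3=16 blocked=[]
Op 2: conn=-2 S1=25 S2=7 S3=16 blocked=[1, 2, 3]
Op 3: conn=-18 S1=9 S2=7 S3=16 blocked=[1, 2, 3]
Op 4: conn=-34 S1=9 S2=-9 S3=16 blocked=[1, 2, 3]
Op 5: conn=-47 S1=9 S2=-9 S3=3 blocked=[1, 2, 3]
Op 6: conn=-37 S1=9 S2=-9 S3=3 blocked=[1, 2, 3]
Op 7: conn=-55 S1=-9 S2=-9 S3=3 blocked=[1, 2, 3]
Op 8: conn=-55 S1=-4 S2=-9 S3=3 blocked=[1, 2, 3]
Op 9: conn=-36 S1=-4 S2=-9 S3=3 blocked=[1, 2, 3]
Op 10: conn=-23 S1=-4 S2=-9 S3=3 blocked=[1, 2, 3]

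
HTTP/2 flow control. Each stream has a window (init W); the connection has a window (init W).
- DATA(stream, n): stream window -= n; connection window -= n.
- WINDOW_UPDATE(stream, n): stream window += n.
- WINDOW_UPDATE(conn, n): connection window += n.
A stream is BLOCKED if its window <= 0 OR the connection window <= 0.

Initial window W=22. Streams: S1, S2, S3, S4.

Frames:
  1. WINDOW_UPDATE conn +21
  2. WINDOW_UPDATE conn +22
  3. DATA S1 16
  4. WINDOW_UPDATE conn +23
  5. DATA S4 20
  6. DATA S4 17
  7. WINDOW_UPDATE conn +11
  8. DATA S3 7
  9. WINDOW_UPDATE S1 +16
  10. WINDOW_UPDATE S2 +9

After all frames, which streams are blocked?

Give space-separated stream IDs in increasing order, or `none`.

Answer: S4

Derivation:
Op 1: conn=43 S1=22 S2=22 S3=22 S4=22 blocked=[]
Op 2: conn=65 S1=22 S2=22 S3=22 S4=22 blocked=[]
Op 3: conn=49 S1=6 S2=22 S3=22 S4=22 blocked=[]
Op 4: conn=72 S1=6 S2=22 S3=22 S4=22 blocked=[]
Op 5: conn=52 S1=6 S2=22 S3=22 S4=2 blocked=[]
Op 6: conn=35 S1=6 S2=22 S3=22 S4=-15 blocked=[4]
Op 7: conn=46 S1=6 S2=22 S3=22 S4=-15 blocked=[4]
Op 8: conn=39 S1=6 S2=22 S3=15 S4=-15 blocked=[4]
Op 9: conn=39 S1=22 S2=22 S3=15 S4=-15 blocked=[4]
Op 10: conn=39 S1=22 S2=31 S3=15 S4=-15 blocked=[4]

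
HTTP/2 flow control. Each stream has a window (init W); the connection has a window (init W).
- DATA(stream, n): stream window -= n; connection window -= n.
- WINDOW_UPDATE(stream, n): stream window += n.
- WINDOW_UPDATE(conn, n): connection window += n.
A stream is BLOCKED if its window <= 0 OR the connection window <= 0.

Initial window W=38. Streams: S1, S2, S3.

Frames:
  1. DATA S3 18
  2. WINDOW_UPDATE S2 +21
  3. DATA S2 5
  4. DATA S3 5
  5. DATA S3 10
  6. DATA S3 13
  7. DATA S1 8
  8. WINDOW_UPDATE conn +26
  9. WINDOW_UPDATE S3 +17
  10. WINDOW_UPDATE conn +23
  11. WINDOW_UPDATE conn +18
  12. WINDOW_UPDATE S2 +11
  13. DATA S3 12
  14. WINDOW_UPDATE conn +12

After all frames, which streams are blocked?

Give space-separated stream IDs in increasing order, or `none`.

Op 1: conn=20 S1=38 S2=38 S3=20 blocked=[]
Op 2: conn=20 S1=38 S2=59 S3=20 blocked=[]
Op 3: conn=15 S1=38 S2=54 S3=20 blocked=[]
Op 4: conn=10 S1=38 S2=54 S3=15 blocked=[]
Op 5: conn=0 S1=38 S2=54 S3=5 blocked=[1, 2, 3]
Op 6: conn=-13 S1=38 S2=54 S3=-8 blocked=[1, 2, 3]
Op 7: conn=-21 S1=30 S2=54 S3=-8 blocked=[1, 2, 3]
Op 8: conn=5 S1=30 S2=54 S3=-8 blocked=[3]
Op 9: conn=5 S1=30 S2=54 S3=9 blocked=[]
Op 10: conn=28 S1=30 S2=54 S3=9 blocked=[]
Op 11: conn=46 S1=30 S2=54 S3=9 blocked=[]
Op 12: conn=46 S1=30 S2=65 S3=9 blocked=[]
Op 13: conn=34 S1=30 S2=65 S3=-3 blocked=[3]
Op 14: conn=46 S1=30 S2=65 S3=-3 blocked=[3]

Answer: S3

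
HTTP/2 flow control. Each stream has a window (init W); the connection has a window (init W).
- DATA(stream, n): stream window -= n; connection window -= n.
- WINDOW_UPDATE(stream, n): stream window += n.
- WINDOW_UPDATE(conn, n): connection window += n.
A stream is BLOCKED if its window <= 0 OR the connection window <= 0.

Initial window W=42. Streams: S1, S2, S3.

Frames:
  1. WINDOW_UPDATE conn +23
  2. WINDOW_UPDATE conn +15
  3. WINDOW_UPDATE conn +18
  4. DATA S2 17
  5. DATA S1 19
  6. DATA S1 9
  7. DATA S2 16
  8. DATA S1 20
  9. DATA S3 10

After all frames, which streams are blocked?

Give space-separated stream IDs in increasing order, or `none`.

Answer: S1

Derivation:
Op 1: conn=65 S1=42 S2=42 S3=42 blocked=[]
Op 2: conn=80 S1=42 S2=42 S3=42 blocked=[]
Op 3: conn=98 S1=42 S2=42 S3=42 blocked=[]
Op 4: conn=81 S1=42 S2=25 S3=42 blocked=[]
Op 5: conn=62 S1=23 S2=25 S3=42 blocked=[]
Op 6: conn=53 S1=14 S2=25 S3=42 blocked=[]
Op 7: conn=37 S1=14 S2=9 S3=42 blocked=[]
Op 8: conn=17 S1=-6 S2=9 S3=42 blocked=[1]
Op 9: conn=7 S1=-6 S2=9 S3=32 blocked=[1]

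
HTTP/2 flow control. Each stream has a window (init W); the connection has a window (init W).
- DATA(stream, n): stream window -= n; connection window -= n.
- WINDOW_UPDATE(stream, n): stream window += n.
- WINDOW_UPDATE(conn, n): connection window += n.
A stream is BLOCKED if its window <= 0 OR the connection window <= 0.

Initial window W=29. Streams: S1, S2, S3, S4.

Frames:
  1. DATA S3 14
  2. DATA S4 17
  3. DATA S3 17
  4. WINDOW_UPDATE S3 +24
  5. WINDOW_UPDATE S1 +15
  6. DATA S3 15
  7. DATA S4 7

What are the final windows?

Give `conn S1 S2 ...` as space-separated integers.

Op 1: conn=15 S1=29 S2=29 S3=15 S4=29 blocked=[]
Op 2: conn=-2 S1=29 S2=29 S3=15 S4=12 blocked=[1, 2, 3, 4]
Op 3: conn=-19 S1=29 S2=29 S3=-2 S4=12 blocked=[1, 2, 3, 4]
Op 4: conn=-19 S1=29 S2=29 S3=22 S4=12 blocked=[1, 2, 3, 4]
Op 5: conn=-19 S1=44 S2=29 S3=22 S4=12 blocked=[1, 2, 3, 4]
Op 6: conn=-34 S1=44 S2=29 S3=7 S4=12 blocked=[1, 2, 3, 4]
Op 7: conn=-41 S1=44 S2=29 S3=7 S4=5 blocked=[1, 2, 3, 4]

Answer: -41 44 29 7 5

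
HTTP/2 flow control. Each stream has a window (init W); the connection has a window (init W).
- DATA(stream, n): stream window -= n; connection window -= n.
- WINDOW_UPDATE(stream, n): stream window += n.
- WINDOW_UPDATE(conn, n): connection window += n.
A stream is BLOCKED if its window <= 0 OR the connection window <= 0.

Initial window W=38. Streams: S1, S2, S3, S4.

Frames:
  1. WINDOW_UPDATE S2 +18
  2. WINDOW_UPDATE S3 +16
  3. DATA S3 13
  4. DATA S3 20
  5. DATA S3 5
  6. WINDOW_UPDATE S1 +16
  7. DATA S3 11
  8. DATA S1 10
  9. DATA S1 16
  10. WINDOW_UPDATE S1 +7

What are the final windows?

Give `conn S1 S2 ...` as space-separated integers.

Op 1: conn=38 S1=38 S2=56 S3=38 S4=38 blocked=[]
Op 2: conn=38 S1=38 S2=56 S3=54 S4=38 blocked=[]
Op 3: conn=25 S1=38 S2=56 S3=41 S4=38 blocked=[]
Op 4: conn=5 S1=38 S2=56 S3=21 S4=38 blocked=[]
Op 5: conn=0 S1=38 S2=56 S3=16 S4=38 blocked=[1, 2, 3, 4]
Op 6: conn=0 S1=54 S2=56 S3=16 S4=38 blocked=[1, 2, 3, 4]
Op 7: conn=-11 S1=54 S2=56 S3=5 S4=38 blocked=[1, 2, 3, 4]
Op 8: conn=-21 S1=44 S2=56 S3=5 S4=38 blocked=[1, 2, 3, 4]
Op 9: conn=-37 S1=28 S2=56 S3=5 S4=38 blocked=[1, 2, 3, 4]
Op 10: conn=-37 S1=35 S2=56 S3=5 S4=38 blocked=[1, 2, 3, 4]

Answer: -37 35 56 5 38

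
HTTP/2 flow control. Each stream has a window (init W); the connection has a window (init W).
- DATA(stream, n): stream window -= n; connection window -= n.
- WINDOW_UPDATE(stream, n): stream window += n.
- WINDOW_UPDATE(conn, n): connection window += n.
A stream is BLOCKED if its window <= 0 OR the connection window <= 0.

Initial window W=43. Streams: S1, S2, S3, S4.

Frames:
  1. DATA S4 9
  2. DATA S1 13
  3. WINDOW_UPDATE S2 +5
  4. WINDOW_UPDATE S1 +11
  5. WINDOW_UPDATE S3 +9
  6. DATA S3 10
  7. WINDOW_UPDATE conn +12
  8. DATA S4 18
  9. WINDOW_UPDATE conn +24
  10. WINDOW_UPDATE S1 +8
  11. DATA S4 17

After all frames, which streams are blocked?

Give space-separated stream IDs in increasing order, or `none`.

Answer: S4

Derivation:
Op 1: conn=34 S1=43 S2=43 S3=43 S4=34 blocked=[]
Op 2: conn=21 S1=30 S2=43 S3=43 S4=34 blocked=[]
Op 3: conn=21 S1=30 S2=48 S3=43 S4=34 blocked=[]
Op 4: conn=21 S1=41 S2=48 S3=43 S4=34 blocked=[]
Op 5: conn=21 S1=41 S2=48 S3=52 S4=34 blocked=[]
Op 6: conn=11 S1=41 S2=48 S3=42 S4=34 blocked=[]
Op 7: conn=23 S1=41 S2=48 S3=42 S4=34 blocked=[]
Op 8: conn=5 S1=41 S2=48 S3=42 S4=16 blocked=[]
Op 9: conn=29 S1=41 S2=48 S3=42 S4=16 blocked=[]
Op 10: conn=29 S1=49 S2=48 S3=42 S4=16 blocked=[]
Op 11: conn=12 S1=49 S2=48 S3=42 S4=-1 blocked=[4]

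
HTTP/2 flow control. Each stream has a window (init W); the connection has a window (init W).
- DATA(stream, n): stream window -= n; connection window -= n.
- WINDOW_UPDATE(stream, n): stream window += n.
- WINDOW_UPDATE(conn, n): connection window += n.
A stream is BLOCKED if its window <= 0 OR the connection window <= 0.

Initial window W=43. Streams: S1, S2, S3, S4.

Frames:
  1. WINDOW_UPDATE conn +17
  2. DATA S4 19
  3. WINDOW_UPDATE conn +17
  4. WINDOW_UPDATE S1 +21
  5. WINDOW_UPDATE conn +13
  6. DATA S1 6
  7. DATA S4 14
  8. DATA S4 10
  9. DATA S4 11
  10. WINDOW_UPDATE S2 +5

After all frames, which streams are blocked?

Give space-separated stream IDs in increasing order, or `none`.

Op 1: conn=60 S1=43 S2=43 S3=43 S4=43 blocked=[]
Op 2: conn=41 S1=43 S2=43 S3=43 S4=24 blocked=[]
Op 3: conn=58 S1=43 S2=43 S3=43 S4=24 blocked=[]
Op 4: conn=58 S1=64 S2=43 S3=43 S4=24 blocked=[]
Op 5: conn=71 S1=64 S2=43 S3=43 S4=24 blocked=[]
Op 6: conn=65 S1=58 S2=43 S3=43 S4=24 blocked=[]
Op 7: conn=51 S1=58 S2=43 S3=43 S4=10 blocked=[]
Op 8: conn=41 S1=58 S2=43 S3=43 S4=0 blocked=[4]
Op 9: conn=30 S1=58 S2=43 S3=43 S4=-11 blocked=[4]
Op 10: conn=30 S1=58 S2=48 S3=43 S4=-11 blocked=[4]

Answer: S4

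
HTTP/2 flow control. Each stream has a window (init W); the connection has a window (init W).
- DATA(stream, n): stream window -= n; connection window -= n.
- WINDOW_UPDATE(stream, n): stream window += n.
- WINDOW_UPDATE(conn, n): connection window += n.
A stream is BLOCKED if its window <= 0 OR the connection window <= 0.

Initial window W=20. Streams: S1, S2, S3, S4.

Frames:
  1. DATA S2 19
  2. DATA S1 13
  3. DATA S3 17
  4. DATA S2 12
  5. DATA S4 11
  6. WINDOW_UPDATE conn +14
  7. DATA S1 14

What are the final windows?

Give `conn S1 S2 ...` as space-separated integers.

Op 1: conn=1 S1=20 S2=1 S3=20 S4=20 blocked=[]
Op 2: conn=-12 S1=7 S2=1 S3=20 S4=20 blocked=[1, 2, 3, 4]
Op 3: conn=-29 S1=7 S2=1 S3=3 S4=20 blocked=[1, 2, 3, 4]
Op 4: conn=-41 S1=7 S2=-11 S3=3 S4=20 blocked=[1, 2, 3, 4]
Op 5: conn=-52 S1=7 S2=-11 S3=3 S4=9 blocked=[1, 2, 3, 4]
Op 6: conn=-38 S1=7 S2=-11 S3=3 S4=9 blocked=[1, 2, 3, 4]
Op 7: conn=-52 S1=-7 S2=-11 S3=3 S4=9 blocked=[1, 2, 3, 4]

Answer: -52 -7 -11 3 9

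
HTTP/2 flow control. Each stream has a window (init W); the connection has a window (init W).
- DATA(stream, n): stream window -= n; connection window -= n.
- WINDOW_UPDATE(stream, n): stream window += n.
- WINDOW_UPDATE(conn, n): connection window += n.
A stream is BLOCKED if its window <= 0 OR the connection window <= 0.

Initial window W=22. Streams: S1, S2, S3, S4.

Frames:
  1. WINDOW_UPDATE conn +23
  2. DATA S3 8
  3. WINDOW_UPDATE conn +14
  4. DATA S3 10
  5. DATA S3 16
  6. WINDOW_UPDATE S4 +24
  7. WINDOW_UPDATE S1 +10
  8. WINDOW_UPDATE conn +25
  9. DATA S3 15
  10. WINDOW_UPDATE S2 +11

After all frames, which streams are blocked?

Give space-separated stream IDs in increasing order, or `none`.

Op 1: conn=45 S1=22 S2=22 S3=22 S4=22 blocked=[]
Op 2: conn=37 S1=22 S2=22 S3=14 S4=22 blocked=[]
Op 3: conn=51 S1=22 S2=22 S3=14 S4=22 blocked=[]
Op 4: conn=41 S1=22 S2=22 S3=4 S4=22 blocked=[]
Op 5: conn=25 S1=22 S2=22 S3=-12 S4=22 blocked=[3]
Op 6: conn=25 S1=22 S2=22 S3=-12 S4=46 blocked=[3]
Op 7: conn=25 S1=32 S2=22 S3=-12 S4=46 blocked=[3]
Op 8: conn=50 S1=32 S2=22 S3=-12 S4=46 blocked=[3]
Op 9: conn=35 S1=32 S2=22 S3=-27 S4=46 blocked=[3]
Op 10: conn=35 S1=32 S2=33 S3=-27 S4=46 blocked=[3]

Answer: S3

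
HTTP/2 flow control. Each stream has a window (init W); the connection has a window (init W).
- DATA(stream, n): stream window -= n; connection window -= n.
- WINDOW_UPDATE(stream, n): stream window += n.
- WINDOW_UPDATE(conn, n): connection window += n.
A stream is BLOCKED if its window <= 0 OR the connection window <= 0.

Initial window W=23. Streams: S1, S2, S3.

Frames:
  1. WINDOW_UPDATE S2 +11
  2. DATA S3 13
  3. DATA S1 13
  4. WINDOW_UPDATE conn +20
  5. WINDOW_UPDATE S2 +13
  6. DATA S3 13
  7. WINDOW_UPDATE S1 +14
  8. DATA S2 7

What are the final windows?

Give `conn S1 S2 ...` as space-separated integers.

Answer: -3 24 40 -3

Derivation:
Op 1: conn=23 S1=23 S2=34 S3=23 blocked=[]
Op 2: conn=10 S1=23 S2=34 S3=10 blocked=[]
Op 3: conn=-3 S1=10 S2=34 S3=10 blocked=[1, 2, 3]
Op 4: conn=17 S1=10 S2=34 S3=10 blocked=[]
Op 5: conn=17 S1=10 S2=47 S3=10 blocked=[]
Op 6: conn=4 S1=10 S2=47 S3=-3 blocked=[3]
Op 7: conn=4 S1=24 S2=47 S3=-3 blocked=[3]
Op 8: conn=-3 S1=24 S2=40 S3=-3 blocked=[1, 2, 3]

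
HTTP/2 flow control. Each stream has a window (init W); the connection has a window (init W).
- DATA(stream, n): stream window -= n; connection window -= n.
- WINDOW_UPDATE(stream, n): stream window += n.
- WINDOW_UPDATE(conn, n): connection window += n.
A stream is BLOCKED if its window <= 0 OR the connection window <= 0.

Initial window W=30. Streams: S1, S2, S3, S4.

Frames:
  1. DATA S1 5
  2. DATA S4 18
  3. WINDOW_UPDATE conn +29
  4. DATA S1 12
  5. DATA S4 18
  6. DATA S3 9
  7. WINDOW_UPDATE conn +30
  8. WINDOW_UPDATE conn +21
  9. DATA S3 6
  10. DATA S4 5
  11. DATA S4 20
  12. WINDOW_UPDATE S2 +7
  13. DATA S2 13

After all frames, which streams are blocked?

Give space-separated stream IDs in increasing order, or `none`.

Answer: S4

Derivation:
Op 1: conn=25 S1=25 S2=30 S3=30 S4=30 blocked=[]
Op 2: conn=7 S1=25 S2=30 S3=30 S4=12 blocked=[]
Op 3: conn=36 S1=25 S2=30 S3=30 S4=12 blocked=[]
Op 4: conn=24 S1=13 S2=30 S3=30 S4=12 blocked=[]
Op 5: conn=6 S1=13 S2=30 S3=30 S4=-6 blocked=[4]
Op 6: conn=-3 S1=13 S2=30 S3=21 S4=-6 blocked=[1, 2, 3, 4]
Op 7: conn=27 S1=13 S2=30 S3=21 S4=-6 blocked=[4]
Op 8: conn=48 S1=13 S2=30 S3=21 S4=-6 blocked=[4]
Op 9: conn=42 S1=13 S2=30 S3=15 S4=-6 blocked=[4]
Op 10: conn=37 S1=13 S2=30 S3=15 S4=-11 blocked=[4]
Op 11: conn=17 S1=13 S2=30 S3=15 S4=-31 blocked=[4]
Op 12: conn=17 S1=13 S2=37 S3=15 S4=-31 blocked=[4]
Op 13: conn=4 S1=13 S2=24 S3=15 S4=-31 blocked=[4]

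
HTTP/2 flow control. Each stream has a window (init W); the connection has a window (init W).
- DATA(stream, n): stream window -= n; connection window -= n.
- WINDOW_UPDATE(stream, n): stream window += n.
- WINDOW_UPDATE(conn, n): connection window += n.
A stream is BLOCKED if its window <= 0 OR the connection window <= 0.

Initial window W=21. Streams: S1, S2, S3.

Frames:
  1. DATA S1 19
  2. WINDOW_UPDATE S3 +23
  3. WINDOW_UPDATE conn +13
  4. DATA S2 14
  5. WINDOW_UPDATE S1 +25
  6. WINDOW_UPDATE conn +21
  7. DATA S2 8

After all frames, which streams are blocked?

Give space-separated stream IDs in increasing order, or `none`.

Op 1: conn=2 S1=2 S2=21 S3=21 blocked=[]
Op 2: conn=2 S1=2 S2=21 S3=44 blocked=[]
Op 3: conn=15 S1=2 S2=21 S3=44 blocked=[]
Op 4: conn=1 S1=2 S2=7 S3=44 blocked=[]
Op 5: conn=1 S1=27 S2=7 S3=44 blocked=[]
Op 6: conn=22 S1=27 S2=7 S3=44 blocked=[]
Op 7: conn=14 S1=27 S2=-1 S3=44 blocked=[2]

Answer: S2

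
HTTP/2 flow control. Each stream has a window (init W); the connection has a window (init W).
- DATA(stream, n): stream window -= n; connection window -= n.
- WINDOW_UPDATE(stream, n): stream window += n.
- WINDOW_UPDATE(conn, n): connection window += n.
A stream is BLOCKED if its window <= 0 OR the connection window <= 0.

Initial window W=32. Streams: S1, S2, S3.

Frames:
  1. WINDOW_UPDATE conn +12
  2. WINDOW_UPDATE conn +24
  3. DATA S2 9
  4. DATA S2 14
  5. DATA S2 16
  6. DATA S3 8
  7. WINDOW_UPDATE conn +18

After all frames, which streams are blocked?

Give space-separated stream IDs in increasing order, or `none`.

Answer: S2

Derivation:
Op 1: conn=44 S1=32 S2=32 S3=32 blocked=[]
Op 2: conn=68 S1=32 S2=32 S3=32 blocked=[]
Op 3: conn=59 S1=32 S2=23 S3=32 blocked=[]
Op 4: conn=45 S1=32 S2=9 S3=32 blocked=[]
Op 5: conn=29 S1=32 S2=-7 S3=32 blocked=[2]
Op 6: conn=21 S1=32 S2=-7 S3=24 blocked=[2]
Op 7: conn=39 S1=32 S2=-7 S3=24 blocked=[2]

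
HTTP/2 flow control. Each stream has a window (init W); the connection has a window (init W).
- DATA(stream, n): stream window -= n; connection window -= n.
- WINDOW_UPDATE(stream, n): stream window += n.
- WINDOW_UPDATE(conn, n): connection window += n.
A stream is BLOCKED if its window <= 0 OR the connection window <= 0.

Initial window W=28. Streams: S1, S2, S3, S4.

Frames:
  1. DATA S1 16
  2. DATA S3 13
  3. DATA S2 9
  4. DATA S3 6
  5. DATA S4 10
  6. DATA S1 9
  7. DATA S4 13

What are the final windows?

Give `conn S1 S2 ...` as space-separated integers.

Op 1: conn=12 S1=12 S2=28 S3=28 S4=28 blocked=[]
Op 2: conn=-1 S1=12 S2=28 S3=15 S4=28 blocked=[1, 2, 3, 4]
Op 3: conn=-10 S1=12 S2=19 S3=15 S4=28 blocked=[1, 2, 3, 4]
Op 4: conn=-16 S1=12 S2=19 S3=9 S4=28 blocked=[1, 2, 3, 4]
Op 5: conn=-26 S1=12 S2=19 S3=9 S4=18 blocked=[1, 2, 3, 4]
Op 6: conn=-35 S1=3 S2=19 S3=9 S4=18 blocked=[1, 2, 3, 4]
Op 7: conn=-48 S1=3 S2=19 S3=9 S4=5 blocked=[1, 2, 3, 4]

Answer: -48 3 19 9 5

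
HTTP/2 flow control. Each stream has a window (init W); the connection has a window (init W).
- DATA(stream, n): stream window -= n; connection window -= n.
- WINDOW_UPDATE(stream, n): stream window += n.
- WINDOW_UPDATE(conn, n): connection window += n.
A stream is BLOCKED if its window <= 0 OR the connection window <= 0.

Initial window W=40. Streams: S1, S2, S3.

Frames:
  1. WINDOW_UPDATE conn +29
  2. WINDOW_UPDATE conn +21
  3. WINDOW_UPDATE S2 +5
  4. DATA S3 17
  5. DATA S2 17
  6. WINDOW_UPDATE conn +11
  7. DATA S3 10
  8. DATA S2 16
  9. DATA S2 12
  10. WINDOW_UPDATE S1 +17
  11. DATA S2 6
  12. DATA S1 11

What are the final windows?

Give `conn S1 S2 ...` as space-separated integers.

Op 1: conn=69 S1=40 S2=40 S3=40 blocked=[]
Op 2: conn=90 S1=40 S2=40 S3=40 blocked=[]
Op 3: conn=90 S1=40 S2=45 S3=40 blocked=[]
Op 4: conn=73 S1=40 S2=45 S3=23 blocked=[]
Op 5: conn=56 S1=40 S2=28 S3=23 blocked=[]
Op 6: conn=67 S1=40 S2=28 S3=23 blocked=[]
Op 7: conn=57 S1=40 S2=28 S3=13 blocked=[]
Op 8: conn=41 S1=40 S2=12 S3=13 blocked=[]
Op 9: conn=29 S1=40 S2=0 S3=13 blocked=[2]
Op 10: conn=29 S1=57 S2=0 S3=13 blocked=[2]
Op 11: conn=23 S1=57 S2=-6 S3=13 blocked=[2]
Op 12: conn=12 S1=46 S2=-6 S3=13 blocked=[2]

Answer: 12 46 -6 13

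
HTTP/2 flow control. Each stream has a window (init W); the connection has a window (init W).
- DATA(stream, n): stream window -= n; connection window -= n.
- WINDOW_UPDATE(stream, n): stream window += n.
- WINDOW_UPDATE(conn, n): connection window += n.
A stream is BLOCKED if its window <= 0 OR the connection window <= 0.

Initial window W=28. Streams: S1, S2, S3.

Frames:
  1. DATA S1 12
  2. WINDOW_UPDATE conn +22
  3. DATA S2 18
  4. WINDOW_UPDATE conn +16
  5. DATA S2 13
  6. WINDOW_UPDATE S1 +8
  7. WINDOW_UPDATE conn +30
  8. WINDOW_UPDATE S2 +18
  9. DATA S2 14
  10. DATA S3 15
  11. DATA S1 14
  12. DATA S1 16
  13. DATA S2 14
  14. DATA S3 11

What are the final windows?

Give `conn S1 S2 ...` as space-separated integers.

Op 1: conn=16 S1=16 S2=28 S3=28 blocked=[]
Op 2: conn=38 S1=16 S2=28 S3=28 blocked=[]
Op 3: conn=20 S1=16 S2=10 S3=28 blocked=[]
Op 4: conn=36 S1=16 S2=10 S3=28 blocked=[]
Op 5: conn=23 S1=16 S2=-3 S3=28 blocked=[2]
Op 6: conn=23 S1=24 S2=-3 S3=28 blocked=[2]
Op 7: conn=53 S1=24 S2=-3 S3=28 blocked=[2]
Op 8: conn=53 S1=24 S2=15 S3=28 blocked=[]
Op 9: conn=39 S1=24 S2=1 S3=28 blocked=[]
Op 10: conn=24 S1=24 S2=1 S3=13 blocked=[]
Op 11: conn=10 S1=10 S2=1 S3=13 blocked=[]
Op 12: conn=-6 S1=-6 S2=1 S3=13 blocked=[1, 2, 3]
Op 13: conn=-20 S1=-6 S2=-13 S3=13 blocked=[1, 2, 3]
Op 14: conn=-31 S1=-6 S2=-13 S3=2 blocked=[1, 2, 3]

Answer: -31 -6 -13 2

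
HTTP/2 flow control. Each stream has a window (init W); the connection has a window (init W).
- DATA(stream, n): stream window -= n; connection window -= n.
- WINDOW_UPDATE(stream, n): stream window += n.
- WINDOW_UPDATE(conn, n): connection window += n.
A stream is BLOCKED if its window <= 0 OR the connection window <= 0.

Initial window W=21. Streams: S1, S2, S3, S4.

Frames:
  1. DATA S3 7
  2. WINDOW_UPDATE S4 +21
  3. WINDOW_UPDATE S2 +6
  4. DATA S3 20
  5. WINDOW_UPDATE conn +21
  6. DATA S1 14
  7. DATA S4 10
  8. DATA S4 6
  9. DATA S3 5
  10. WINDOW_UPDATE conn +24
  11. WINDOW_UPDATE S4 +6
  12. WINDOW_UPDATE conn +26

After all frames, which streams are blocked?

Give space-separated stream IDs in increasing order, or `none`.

Op 1: conn=14 S1=21 S2=21 S3=14 S4=21 blocked=[]
Op 2: conn=14 S1=21 S2=21 S3=14 S4=42 blocked=[]
Op 3: conn=14 S1=21 S2=27 S3=14 S4=42 blocked=[]
Op 4: conn=-6 S1=21 S2=27 S3=-6 S4=42 blocked=[1, 2, 3, 4]
Op 5: conn=15 S1=21 S2=27 S3=-6 S4=42 blocked=[3]
Op 6: conn=1 S1=7 S2=27 S3=-6 S4=42 blocked=[3]
Op 7: conn=-9 S1=7 S2=27 S3=-6 S4=32 blocked=[1, 2, 3, 4]
Op 8: conn=-15 S1=7 S2=27 S3=-6 S4=26 blocked=[1, 2, 3, 4]
Op 9: conn=-20 S1=7 S2=27 S3=-11 S4=26 blocked=[1, 2, 3, 4]
Op 10: conn=4 S1=7 S2=27 S3=-11 S4=26 blocked=[3]
Op 11: conn=4 S1=7 S2=27 S3=-11 S4=32 blocked=[3]
Op 12: conn=30 S1=7 S2=27 S3=-11 S4=32 blocked=[3]

Answer: S3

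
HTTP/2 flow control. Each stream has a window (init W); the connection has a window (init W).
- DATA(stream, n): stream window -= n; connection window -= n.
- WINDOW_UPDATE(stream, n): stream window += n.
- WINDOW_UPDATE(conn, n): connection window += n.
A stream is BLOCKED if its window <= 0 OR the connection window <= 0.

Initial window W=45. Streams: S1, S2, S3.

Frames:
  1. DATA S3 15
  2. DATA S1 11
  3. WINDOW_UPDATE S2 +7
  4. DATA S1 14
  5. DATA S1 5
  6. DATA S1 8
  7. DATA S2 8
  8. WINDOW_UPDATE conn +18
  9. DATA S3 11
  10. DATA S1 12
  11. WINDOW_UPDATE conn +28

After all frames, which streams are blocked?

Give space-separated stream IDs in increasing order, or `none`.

Answer: S1

Derivation:
Op 1: conn=30 S1=45 S2=45 S3=30 blocked=[]
Op 2: conn=19 S1=34 S2=45 S3=30 blocked=[]
Op 3: conn=19 S1=34 S2=52 S3=30 blocked=[]
Op 4: conn=5 S1=20 S2=52 S3=30 blocked=[]
Op 5: conn=0 S1=15 S2=52 S3=30 blocked=[1, 2, 3]
Op 6: conn=-8 S1=7 S2=52 S3=30 blocked=[1, 2, 3]
Op 7: conn=-16 S1=7 S2=44 S3=30 blocked=[1, 2, 3]
Op 8: conn=2 S1=7 S2=44 S3=30 blocked=[]
Op 9: conn=-9 S1=7 S2=44 S3=19 blocked=[1, 2, 3]
Op 10: conn=-21 S1=-5 S2=44 S3=19 blocked=[1, 2, 3]
Op 11: conn=7 S1=-5 S2=44 S3=19 blocked=[1]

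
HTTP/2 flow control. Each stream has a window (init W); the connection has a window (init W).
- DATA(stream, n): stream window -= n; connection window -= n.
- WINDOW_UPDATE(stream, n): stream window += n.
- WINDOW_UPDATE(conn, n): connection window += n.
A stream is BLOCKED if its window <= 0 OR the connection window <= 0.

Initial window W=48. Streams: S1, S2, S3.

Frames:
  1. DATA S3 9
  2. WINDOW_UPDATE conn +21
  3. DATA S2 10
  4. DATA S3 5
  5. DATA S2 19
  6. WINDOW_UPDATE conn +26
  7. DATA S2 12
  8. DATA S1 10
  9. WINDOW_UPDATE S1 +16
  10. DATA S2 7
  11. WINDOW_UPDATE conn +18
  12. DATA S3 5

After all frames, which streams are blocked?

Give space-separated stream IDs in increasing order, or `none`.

Answer: S2

Derivation:
Op 1: conn=39 S1=48 S2=48 S3=39 blocked=[]
Op 2: conn=60 S1=48 S2=48 S3=39 blocked=[]
Op 3: conn=50 S1=48 S2=38 S3=39 blocked=[]
Op 4: conn=45 S1=48 S2=38 S3=34 blocked=[]
Op 5: conn=26 S1=48 S2=19 S3=34 blocked=[]
Op 6: conn=52 S1=48 S2=19 S3=34 blocked=[]
Op 7: conn=40 S1=48 S2=7 S3=34 blocked=[]
Op 8: conn=30 S1=38 S2=7 S3=34 blocked=[]
Op 9: conn=30 S1=54 S2=7 S3=34 blocked=[]
Op 10: conn=23 S1=54 S2=0 S3=34 blocked=[2]
Op 11: conn=41 S1=54 S2=0 S3=34 blocked=[2]
Op 12: conn=36 S1=54 S2=0 S3=29 blocked=[2]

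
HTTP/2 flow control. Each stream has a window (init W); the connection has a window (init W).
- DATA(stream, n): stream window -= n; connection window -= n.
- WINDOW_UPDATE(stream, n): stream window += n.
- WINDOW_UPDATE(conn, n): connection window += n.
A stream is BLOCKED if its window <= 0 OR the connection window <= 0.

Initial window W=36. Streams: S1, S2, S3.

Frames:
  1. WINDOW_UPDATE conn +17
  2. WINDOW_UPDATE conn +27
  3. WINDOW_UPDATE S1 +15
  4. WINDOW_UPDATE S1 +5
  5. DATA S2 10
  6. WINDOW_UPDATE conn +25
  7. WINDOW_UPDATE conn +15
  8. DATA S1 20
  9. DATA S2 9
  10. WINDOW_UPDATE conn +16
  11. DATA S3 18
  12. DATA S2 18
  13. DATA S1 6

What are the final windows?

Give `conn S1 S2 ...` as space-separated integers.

Answer: 55 30 -1 18

Derivation:
Op 1: conn=53 S1=36 S2=36 S3=36 blocked=[]
Op 2: conn=80 S1=36 S2=36 S3=36 blocked=[]
Op 3: conn=80 S1=51 S2=36 S3=36 blocked=[]
Op 4: conn=80 S1=56 S2=36 S3=36 blocked=[]
Op 5: conn=70 S1=56 S2=26 S3=36 blocked=[]
Op 6: conn=95 S1=56 S2=26 S3=36 blocked=[]
Op 7: conn=110 S1=56 S2=26 S3=36 blocked=[]
Op 8: conn=90 S1=36 S2=26 S3=36 blocked=[]
Op 9: conn=81 S1=36 S2=17 S3=36 blocked=[]
Op 10: conn=97 S1=36 S2=17 S3=36 blocked=[]
Op 11: conn=79 S1=36 S2=17 S3=18 blocked=[]
Op 12: conn=61 S1=36 S2=-1 S3=18 blocked=[2]
Op 13: conn=55 S1=30 S2=-1 S3=18 blocked=[2]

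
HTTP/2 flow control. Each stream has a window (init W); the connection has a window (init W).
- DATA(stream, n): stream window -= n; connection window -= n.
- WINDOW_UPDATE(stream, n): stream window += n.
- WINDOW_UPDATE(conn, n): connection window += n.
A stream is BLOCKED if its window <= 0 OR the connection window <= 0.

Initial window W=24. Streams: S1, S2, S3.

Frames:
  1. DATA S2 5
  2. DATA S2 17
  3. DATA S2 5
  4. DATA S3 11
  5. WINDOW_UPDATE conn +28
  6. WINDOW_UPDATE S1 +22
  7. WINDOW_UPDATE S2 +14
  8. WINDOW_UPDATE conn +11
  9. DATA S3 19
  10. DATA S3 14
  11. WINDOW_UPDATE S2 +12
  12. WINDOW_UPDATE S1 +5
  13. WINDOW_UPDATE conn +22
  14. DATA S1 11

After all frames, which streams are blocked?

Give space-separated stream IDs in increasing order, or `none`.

Op 1: conn=19 S1=24 S2=19 S3=24 blocked=[]
Op 2: conn=2 S1=24 S2=2 S3=24 blocked=[]
Op 3: conn=-3 S1=24 S2=-3 S3=24 blocked=[1, 2, 3]
Op 4: conn=-14 S1=24 S2=-3 S3=13 blocked=[1, 2, 3]
Op 5: conn=14 S1=24 S2=-3 S3=13 blocked=[2]
Op 6: conn=14 S1=46 S2=-3 S3=13 blocked=[2]
Op 7: conn=14 S1=46 S2=11 S3=13 blocked=[]
Op 8: conn=25 S1=46 S2=11 S3=13 blocked=[]
Op 9: conn=6 S1=46 S2=11 S3=-6 blocked=[3]
Op 10: conn=-8 S1=46 S2=11 S3=-20 blocked=[1, 2, 3]
Op 11: conn=-8 S1=46 S2=23 S3=-20 blocked=[1, 2, 3]
Op 12: conn=-8 S1=51 S2=23 S3=-20 blocked=[1, 2, 3]
Op 13: conn=14 S1=51 S2=23 S3=-20 blocked=[3]
Op 14: conn=3 S1=40 S2=23 S3=-20 blocked=[3]

Answer: S3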